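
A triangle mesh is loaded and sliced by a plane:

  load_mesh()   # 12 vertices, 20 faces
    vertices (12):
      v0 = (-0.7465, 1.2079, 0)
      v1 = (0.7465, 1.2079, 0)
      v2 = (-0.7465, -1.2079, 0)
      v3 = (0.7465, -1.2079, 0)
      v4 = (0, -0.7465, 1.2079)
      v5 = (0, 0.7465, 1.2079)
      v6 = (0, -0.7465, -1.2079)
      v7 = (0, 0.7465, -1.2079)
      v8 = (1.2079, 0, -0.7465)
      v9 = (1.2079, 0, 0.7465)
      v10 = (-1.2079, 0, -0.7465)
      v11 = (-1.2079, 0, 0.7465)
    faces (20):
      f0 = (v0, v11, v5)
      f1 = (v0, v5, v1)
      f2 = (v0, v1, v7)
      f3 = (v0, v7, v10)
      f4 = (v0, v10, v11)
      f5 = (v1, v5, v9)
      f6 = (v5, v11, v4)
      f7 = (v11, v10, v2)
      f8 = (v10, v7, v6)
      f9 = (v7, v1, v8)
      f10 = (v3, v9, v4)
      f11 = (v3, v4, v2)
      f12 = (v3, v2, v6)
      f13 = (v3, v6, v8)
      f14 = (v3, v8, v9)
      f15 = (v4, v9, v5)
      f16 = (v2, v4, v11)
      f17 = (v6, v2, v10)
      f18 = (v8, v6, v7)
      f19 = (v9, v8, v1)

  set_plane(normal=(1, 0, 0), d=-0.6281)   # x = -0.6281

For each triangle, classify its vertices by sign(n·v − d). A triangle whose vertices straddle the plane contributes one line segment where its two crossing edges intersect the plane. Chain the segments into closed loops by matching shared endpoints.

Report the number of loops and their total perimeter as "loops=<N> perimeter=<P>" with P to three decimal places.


Straddling triangles (10 of 20):
  (v0,v11,v5) [--+] → (-0.6281, 0.358325, 0.967975)–(-0.6281, 1.13472, 0.191581)  len=1.0980
  (v0,v5,v1) [-++] → (-0.6281, 1.13472, 0.191581)–(-0.6281, 1.2079, 0)  len=0.2051
  (v0,v1,v7) [-++] → (-0.6281, 1.2079, 0)–(-0.6281, 1.13472, -0.191581)  len=0.2051
  (v0,v7,v10) [-+-] → (-0.6281, 1.13472, -0.191581)–(-0.6281, 0.358325, -0.967975)  len=1.0980
  (v5,v11,v4) [+-+] → (-0.6281, 0.358325, 0.967975)–(-0.6281, -0.358325, 0.967975)  len=0.7166
  (v10,v7,v6) [-++] → (-0.6281, 0.358325, -0.967975)–(-0.6281, -0.358325, -0.967975)  len=0.7166
  (v3,v4,v2) [++-] → (-0.6281, -1.13472, 0.191581)–(-0.6281, -1.2079, 0)  len=0.2051
  (v3,v2,v6) [+-+] → (-0.6281, -1.2079, 0)–(-0.6281, -1.13472, -0.191581)  len=0.2051
  (v2,v4,v11) [-+-] → (-0.6281, -1.13472, 0.191581)–(-0.6281, -0.358325, 0.967975)  len=1.0980
  (v6,v2,v10) [+--] → (-0.6281, -1.13472, -0.191581)–(-0.6281, -0.358325, -0.967975)  len=1.0980

Chained into 1 loop(s):
  loop 1: 10 segments, perimeter = 6.6456
Total perimeter = 6.646

loops=1 perimeter=6.646


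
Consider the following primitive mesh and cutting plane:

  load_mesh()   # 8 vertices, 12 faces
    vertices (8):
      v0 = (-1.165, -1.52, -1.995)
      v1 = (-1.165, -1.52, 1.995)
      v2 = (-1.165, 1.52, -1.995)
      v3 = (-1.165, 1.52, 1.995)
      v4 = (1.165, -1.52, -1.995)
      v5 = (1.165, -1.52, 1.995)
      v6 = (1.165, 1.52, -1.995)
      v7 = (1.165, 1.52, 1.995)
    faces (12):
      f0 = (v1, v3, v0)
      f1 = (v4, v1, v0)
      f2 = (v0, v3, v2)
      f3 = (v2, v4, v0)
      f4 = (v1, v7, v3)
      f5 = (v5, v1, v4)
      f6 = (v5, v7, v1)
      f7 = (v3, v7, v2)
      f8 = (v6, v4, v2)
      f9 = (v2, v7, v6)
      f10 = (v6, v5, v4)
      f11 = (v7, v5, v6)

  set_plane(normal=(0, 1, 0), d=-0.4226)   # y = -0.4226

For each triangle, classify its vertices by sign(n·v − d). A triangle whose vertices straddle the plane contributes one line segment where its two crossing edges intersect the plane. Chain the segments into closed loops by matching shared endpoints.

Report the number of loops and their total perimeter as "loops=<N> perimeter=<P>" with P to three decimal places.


loops=1 perimeter=12.640

Straddling triangles (8 of 12):
  (v1,v3,v0) [-+-] → (-1.165, -0.4226, 1.995)–(-1.165, -0.4226, -0.554663)  len=2.5497
  (v0,v3,v2) [-++] → (-1.165, -0.4226, -0.554663)–(-1.165, -0.4226, -1.995)  len=1.4403
  (v2,v4,v0) [+--] → (0.323901, -0.4226, -1.995)–(-1.165, -0.4226, -1.995)  len=1.4889
  (v1,v7,v3) [-++] → (-0.323901, -0.4226, 1.995)–(-1.165, -0.4226, 1.995)  len=0.8411
  (v5,v7,v1) [-+-] → (1.165, -0.4226, 1.995)–(-0.323901, -0.4226, 1.995)  len=1.4889
  (v6,v4,v2) [+-+] → (1.165, -0.4226, -1.995)–(0.323901, -0.4226, -1.995)  len=0.8411
  (v6,v5,v4) [+--] → (1.165, -0.4226, 0.554663)–(1.165, -0.4226, -1.995)  len=2.5497
  (v7,v5,v6) [+-+] → (1.165, -0.4226, 1.995)–(1.165, -0.4226, 0.554663)  len=1.4403

Chained into 1 loop(s):
  loop 1: 8 segments, perimeter = 12.6400
Total perimeter = 12.640


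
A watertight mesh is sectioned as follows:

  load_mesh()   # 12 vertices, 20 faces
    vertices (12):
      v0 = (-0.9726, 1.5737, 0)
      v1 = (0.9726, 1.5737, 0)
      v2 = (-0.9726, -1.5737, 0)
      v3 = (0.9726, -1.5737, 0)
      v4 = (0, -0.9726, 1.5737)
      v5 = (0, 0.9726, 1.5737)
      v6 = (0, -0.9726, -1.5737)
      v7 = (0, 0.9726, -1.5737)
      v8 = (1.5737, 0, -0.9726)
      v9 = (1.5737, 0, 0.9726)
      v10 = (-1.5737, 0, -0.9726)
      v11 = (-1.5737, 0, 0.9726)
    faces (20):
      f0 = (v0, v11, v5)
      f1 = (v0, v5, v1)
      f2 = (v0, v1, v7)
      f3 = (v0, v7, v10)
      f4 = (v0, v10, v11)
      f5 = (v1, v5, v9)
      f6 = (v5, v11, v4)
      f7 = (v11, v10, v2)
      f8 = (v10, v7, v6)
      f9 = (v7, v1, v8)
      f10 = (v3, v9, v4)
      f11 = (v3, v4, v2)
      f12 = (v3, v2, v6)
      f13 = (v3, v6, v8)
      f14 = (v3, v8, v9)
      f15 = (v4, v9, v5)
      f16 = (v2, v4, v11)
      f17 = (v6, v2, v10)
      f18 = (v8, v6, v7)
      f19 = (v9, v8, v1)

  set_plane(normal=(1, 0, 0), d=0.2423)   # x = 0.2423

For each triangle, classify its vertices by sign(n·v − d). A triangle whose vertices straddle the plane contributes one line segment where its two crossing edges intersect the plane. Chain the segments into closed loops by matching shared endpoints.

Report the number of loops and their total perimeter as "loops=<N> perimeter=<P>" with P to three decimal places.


Straddling triangles (10 of 20):
  (v0,v5,v1) [--+] → (0.2423, 1.12235, 1.18165)–(0.2423, 1.5737, 0)  len=1.2649
  (v0,v1,v7) [-+-] → (0.2423, 1.5737, 0)–(0.2423, 1.12235, -1.18165)  len=1.2649
  (v1,v5,v9) [+-+] → (0.2423, 1.12235, 1.18165)–(0.2423, 0.82285, 1.48115)  len=0.4236
  (v7,v1,v8) [-++] → (0.2423, 1.12235, -1.18165)–(0.2423, 0.82285, -1.48115)  len=0.4236
  (v3,v9,v4) [++-] → (0.2423, -0.82285, 1.48115)–(0.2423, -1.12235, 1.18165)  len=0.4236
  (v3,v4,v2) [+--] → (0.2423, -1.12235, 1.18165)–(0.2423, -1.5737, 0)  len=1.2649
  (v3,v2,v6) [+--] → (0.2423, -1.5737, 0)–(0.2423, -1.12235, -1.18165)  len=1.2649
  (v3,v6,v8) [+-+] → (0.2423, -1.12235, -1.18165)–(0.2423, -0.82285, -1.48115)  len=0.4236
  (v4,v9,v5) [-+-] → (0.2423, -0.82285, 1.48115)–(0.2423, 0.82285, 1.48115)  len=1.6457
  (v8,v6,v7) [+--] → (0.2423, -0.82285, -1.48115)–(0.2423, 0.82285, -1.48115)  len=1.6457

Chained into 1 loop(s):
  loop 1: 10 segments, perimeter = 10.0453
Total perimeter = 10.045

loops=1 perimeter=10.045


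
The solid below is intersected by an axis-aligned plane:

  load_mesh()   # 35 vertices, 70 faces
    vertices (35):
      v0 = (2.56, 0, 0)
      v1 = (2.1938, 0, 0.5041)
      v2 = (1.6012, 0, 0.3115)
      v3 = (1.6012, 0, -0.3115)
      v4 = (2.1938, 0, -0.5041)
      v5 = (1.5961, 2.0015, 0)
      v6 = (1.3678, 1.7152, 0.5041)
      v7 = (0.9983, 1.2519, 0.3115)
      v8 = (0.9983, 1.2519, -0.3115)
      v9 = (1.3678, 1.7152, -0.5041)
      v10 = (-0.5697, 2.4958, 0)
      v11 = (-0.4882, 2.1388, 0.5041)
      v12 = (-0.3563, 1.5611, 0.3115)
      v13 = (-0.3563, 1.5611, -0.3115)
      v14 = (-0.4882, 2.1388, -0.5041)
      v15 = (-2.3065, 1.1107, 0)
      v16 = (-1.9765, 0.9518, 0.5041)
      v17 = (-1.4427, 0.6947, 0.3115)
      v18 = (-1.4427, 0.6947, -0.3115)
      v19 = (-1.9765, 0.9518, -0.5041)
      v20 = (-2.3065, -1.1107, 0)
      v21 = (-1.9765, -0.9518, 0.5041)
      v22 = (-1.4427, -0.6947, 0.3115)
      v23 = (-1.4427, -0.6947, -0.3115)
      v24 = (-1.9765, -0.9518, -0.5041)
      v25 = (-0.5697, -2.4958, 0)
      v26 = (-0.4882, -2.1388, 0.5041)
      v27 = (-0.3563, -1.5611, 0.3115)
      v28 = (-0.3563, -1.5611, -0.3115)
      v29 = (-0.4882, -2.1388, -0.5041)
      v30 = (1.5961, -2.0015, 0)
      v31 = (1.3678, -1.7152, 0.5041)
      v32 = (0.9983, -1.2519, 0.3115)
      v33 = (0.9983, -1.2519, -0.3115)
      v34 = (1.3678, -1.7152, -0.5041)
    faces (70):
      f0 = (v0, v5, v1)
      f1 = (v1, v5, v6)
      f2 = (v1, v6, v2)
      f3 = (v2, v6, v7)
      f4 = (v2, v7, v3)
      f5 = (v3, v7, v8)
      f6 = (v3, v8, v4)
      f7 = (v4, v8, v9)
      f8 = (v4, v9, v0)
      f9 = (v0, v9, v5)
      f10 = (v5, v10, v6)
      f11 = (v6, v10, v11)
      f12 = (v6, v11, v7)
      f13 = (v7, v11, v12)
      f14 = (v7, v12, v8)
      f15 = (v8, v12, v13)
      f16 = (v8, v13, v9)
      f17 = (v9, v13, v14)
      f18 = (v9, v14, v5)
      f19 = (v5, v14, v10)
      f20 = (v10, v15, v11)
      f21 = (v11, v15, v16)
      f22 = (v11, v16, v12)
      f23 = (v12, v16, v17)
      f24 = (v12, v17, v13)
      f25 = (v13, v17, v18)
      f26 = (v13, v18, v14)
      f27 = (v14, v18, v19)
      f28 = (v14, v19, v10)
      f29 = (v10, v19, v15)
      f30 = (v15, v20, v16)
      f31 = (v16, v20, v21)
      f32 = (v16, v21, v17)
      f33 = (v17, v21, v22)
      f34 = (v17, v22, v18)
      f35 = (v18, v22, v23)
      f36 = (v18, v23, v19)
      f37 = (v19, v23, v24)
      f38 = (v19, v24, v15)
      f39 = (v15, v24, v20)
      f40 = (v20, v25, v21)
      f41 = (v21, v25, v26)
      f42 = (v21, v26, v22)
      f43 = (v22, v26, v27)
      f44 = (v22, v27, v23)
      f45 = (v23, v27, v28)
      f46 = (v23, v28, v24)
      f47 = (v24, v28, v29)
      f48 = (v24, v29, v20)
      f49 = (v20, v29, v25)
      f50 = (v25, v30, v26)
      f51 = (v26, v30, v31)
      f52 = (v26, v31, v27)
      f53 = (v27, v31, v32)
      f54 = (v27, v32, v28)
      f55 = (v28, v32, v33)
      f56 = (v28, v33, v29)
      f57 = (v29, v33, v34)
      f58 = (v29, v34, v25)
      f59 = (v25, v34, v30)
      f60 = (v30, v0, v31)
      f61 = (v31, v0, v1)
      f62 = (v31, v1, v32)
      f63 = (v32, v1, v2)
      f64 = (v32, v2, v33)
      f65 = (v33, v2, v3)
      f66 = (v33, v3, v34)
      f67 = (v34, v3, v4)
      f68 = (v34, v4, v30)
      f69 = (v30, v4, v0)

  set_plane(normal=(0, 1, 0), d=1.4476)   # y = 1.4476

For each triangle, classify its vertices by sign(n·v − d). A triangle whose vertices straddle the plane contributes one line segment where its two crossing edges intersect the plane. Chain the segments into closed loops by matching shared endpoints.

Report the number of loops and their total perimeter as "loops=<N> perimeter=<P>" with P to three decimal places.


Straddling triangles (22 of 70):
  (v0,v5,v1) [-+-] → (1.86285, 1.4476, 0)–(1.76151, 1.4476, 0.139506)  len=0.1724
  (v1,v5,v6) [-++] → (1.76151, 1.4476, 0.139506)–(1.49667, 1.4476, 0.5041)  len=0.4506
  (v1,v6,v2) [-+-] → (1.49667, 1.4476, 0.5041)–(1.40421, 1.4476, 0.474051)  len=0.0972
  (v2,v6,v7) [-+-] → (1.40421, 1.4476, 0.474051)–(1.15438, 1.4476, 0.392855)  len=0.2627
  (v4,v8,v9) [--+] → (1.15438, 1.4476, -0.392855)–(1.49667, 1.4476, -0.5041)  len=0.3599
  (v4,v9,v0) [-+-] → (1.49667, 1.4476, -0.5041)–(1.5538, 1.4476, -0.425452)  len=0.0972
  (v0,v9,v5) [-++] → (1.5538, 1.4476, -0.425452)–(1.86285, 1.4476, 0)  len=0.5259
  (v6,v11,v7) [++-] → (0.670295, 1.4476, 0.353998)–(1.15438, 1.4476, 0.392855)  len=0.4856
  (v7,v11,v12) [-++] → (0.670295, 1.4476, 0.353998)–(0.140942, 1.4476, 0.3115)  len=0.5311
  (v7,v12,v8) [-+-] → (0.140942, 1.4476, 0.3115)–(0.140942, 1.4476, 0.0828114)  len=0.2287
  (v8,v12,v13) [-++] → (0.140942, 1.4476, 0.0828114)–(0.140942, 1.4476, -0.3115)  len=0.3943
  (v8,v13,v9) [-++] → (0.140942, 1.4476, -0.3115)–(1.15438, 1.4476, -0.392855)  len=1.0167
  (v10,v15,v11) [+-+] → (-1.88406, 1.4476, 0)–(-1.71066, 1.4476, 0.165189)  len=0.2395
  (v11,v15,v16) [+--] → (-1.71066, 1.4476, 0.165189)–(-1.35485, 1.4476, 0.5041)  len=0.4914
  (v11,v16,v12) [+-+] → (-1.35485, 1.4476, 0.5041)–(-0.65811, 1.4476, 0.347377)  len=0.7141
  (v12,v16,v17) [+--] → (-0.65811, 1.4476, 0.347377)–(-0.49862, 1.4476, 0.3115)  len=0.1635
  (v12,v17,v13) [+-+] → (-0.49862, 1.4476, 0.3115)–(-0.49862, 1.4476, -0.229886)  len=0.5414
  (v13,v17,v18) [+--] → (-0.49862, 1.4476, -0.229886)–(-0.49862, 1.4476, -0.3115)  len=0.0816
  (v13,v18,v14) [+-+] → (-0.49862, 1.4476, -0.3115)–(-0.945059, 1.4476, -0.411914)  len=0.4576
  (v14,v18,v19) [+--] → (-0.945059, 1.4476, -0.411914)–(-1.35485, 1.4476, -0.5041)  len=0.4200
  (v14,v19,v10) [+-+] → (-1.35485, 1.4476, -0.5041)–(-1.52476, 1.4476, -0.342226)  len=0.2347
  (v10,v19,v15) [+--] → (-1.52476, 1.4476, -0.342226)–(-1.88406, 1.4476, 0)  len=0.4962

Chained into 2 loop(s):
  loop 1: 12 segments, perimeter = 4.6223
  loop 2: 10 segments, perimeter = 3.8400
Total perimeter = 8.462

loops=2 perimeter=8.462


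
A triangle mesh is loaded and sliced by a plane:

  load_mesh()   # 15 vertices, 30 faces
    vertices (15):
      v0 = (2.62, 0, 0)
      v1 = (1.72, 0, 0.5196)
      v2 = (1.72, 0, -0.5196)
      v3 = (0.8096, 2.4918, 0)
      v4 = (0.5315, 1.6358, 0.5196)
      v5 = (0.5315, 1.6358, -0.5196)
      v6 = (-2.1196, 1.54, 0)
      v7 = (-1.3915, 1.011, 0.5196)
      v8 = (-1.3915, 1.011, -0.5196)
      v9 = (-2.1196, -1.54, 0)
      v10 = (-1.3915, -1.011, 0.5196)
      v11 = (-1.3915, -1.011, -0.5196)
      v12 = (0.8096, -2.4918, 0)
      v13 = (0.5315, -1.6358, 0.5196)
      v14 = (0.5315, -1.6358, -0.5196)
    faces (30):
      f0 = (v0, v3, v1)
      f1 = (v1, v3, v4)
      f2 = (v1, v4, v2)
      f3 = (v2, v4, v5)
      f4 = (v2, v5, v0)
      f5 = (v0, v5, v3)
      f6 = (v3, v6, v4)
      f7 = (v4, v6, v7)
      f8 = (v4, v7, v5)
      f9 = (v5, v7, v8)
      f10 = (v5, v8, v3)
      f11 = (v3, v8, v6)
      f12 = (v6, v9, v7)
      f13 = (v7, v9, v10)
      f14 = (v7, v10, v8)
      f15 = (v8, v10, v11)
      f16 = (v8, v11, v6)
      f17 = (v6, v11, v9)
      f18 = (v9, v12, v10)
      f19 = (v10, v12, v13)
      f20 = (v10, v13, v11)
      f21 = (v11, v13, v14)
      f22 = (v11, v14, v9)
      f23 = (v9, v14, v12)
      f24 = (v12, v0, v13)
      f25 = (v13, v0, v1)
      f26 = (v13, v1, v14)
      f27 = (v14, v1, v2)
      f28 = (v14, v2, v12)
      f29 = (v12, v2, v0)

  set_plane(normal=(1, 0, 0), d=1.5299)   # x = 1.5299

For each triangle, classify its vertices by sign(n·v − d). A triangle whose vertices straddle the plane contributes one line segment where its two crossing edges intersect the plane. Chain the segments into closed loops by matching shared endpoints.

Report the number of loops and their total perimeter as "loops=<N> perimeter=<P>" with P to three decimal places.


Straddling triangles (12 of 30):
  (v0,v3,v1) [+-+] → (1.5299, 1.50039, 0)–(1.5299, 0.520311, 0.411103)  len=1.0628
  (v1,v3,v4) [+--] → (1.5299, 0.520311, 0.411103)–(1.5299, 0.261645, 0.5196)  len=0.2805
  (v1,v4,v2) [+-+] → (1.5299, 0.261645, 0.5196)–(1.5299, 0.261645, -0.35338)  len=0.8730
  (v2,v4,v5) [+--] → (1.5299, 0.261645, -0.35338)–(1.5299, 0.261645, -0.5196)  len=0.1662
  (v2,v5,v0) [+-+] → (1.5299, 0.261645, -0.5196)–(1.5299, 0.853812, -0.271207)  len=0.6422
  (v0,v5,v3) [+--] → (1.5299, 0.853812, -0.271207)–(1.5299, 1.50039, 0)  len=0.7012
  (v12,v0,v13) [-+-] → (1.5299, -1.50039, 0)–(1.5299, -0.853812, 0.271207)  len=0.7012
  (v13,v0,v1) [-++] → (1.5299, -0.853812, 0.271207)–(1.5299, -0.261645, 0.5196)  len=0.6422
  (v13,v1,v14) [-+-] → (1.5299, -0.261645, 0.5196)–(1.5299, -0.261645, 0.35338)  len=0.1662
  (v14,v1,v2) [-++] → (1.5299, -0.261645, 0.35338)–(1.5299, -0.261645, -0.5196)  len=0.8730
  (v14,v2,v12) [-+-] → (1.5299, -0.261645, -0.5196)–(1.5299, -0.520311, -0.411103)  len=0.2805
  (v12,v2,v0) [-++] → (1.5299, -0.520311, -0.411103)–(1.5299, -1.50039, 0)  len=1.0628

Chained into 2 loop(s):
  loop 1: 6 segments, perimeter = 3.7258
  loop 2: 6 segments, perimeter = 3.7258
Total perimeter = 7.452

loops=2 perimeter=7.452


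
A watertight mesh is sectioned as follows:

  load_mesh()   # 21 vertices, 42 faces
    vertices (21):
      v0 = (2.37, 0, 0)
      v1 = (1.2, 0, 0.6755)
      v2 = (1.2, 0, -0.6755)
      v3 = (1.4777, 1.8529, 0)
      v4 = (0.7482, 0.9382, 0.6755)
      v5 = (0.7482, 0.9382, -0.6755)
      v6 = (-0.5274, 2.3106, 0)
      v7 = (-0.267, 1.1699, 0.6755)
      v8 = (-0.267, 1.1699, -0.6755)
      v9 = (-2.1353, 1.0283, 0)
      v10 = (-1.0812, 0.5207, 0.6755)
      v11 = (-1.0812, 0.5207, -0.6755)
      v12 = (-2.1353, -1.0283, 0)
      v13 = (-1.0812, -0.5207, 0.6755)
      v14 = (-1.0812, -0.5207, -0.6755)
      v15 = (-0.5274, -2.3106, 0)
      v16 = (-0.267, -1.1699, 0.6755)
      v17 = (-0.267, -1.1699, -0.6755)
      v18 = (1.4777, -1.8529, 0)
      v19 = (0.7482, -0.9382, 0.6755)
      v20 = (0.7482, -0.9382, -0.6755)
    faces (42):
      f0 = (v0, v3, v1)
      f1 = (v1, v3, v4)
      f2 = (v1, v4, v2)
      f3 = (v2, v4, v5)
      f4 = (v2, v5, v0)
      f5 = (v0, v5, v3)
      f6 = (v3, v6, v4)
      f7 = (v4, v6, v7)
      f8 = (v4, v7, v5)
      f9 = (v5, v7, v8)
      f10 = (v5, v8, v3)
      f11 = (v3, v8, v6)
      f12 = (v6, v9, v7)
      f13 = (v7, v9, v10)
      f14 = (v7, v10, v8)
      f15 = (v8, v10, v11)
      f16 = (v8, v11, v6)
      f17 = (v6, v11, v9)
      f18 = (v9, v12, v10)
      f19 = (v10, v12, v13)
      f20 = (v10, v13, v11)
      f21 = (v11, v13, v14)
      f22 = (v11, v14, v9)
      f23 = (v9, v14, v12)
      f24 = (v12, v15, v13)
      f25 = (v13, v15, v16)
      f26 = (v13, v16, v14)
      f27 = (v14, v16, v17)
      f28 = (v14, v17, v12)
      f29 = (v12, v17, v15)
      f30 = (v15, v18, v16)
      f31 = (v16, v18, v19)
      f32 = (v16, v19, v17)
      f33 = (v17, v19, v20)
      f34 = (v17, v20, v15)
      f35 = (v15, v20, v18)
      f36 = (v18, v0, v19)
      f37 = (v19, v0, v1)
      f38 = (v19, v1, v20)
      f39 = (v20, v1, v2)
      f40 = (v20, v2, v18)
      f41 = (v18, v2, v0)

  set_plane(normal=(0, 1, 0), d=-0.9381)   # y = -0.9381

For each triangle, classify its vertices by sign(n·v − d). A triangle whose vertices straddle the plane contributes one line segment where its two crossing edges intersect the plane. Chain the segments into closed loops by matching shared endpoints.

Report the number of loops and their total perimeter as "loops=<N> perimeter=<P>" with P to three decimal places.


loops=2 perimeter=8.843

Straddling triangles (14 of 42):
  (v9,v12,v10) [+-+] → (-2.1353, -0.9381, 0)–(-2.07392, -0.9381, 0.0393351)  len=0.0729
  (v10,v12,v13) [+-+] → (-2.07392, -0.9381, 0.0393351)–(-1.94799, -0.9381, 0.120036)  len=0.1496
  (v9,v14,v12) [++-] → (-1.94799, -0.9381, -0.120036)–(-2.1353, -0.9381, 0)  len=0.2225
  (v12,v15,v13) [--+] → (-0.952055, -0.9381, 0.517975)–(-1.94799, -0.9381, 0.120036)  len=1.0725
  (v13,v15,v16) [+--] → (-0.952055, -0.9381, 0.517975)–(-0.557714, -0.9381, 0.6755)  len=0.4246
  (v13,v16,v14) [+-+] → (-0.557714, -0.9381, 0.6755)–(-0.557714, -0.9381, 0.193119)  len=0.4824
  (v14,v16,v17) [+--] → (-0.557714, -0.9381, 0.193119)–(-0.557714, -0.9381, -0.6755)  len=0.8686
  (v14,v17,v12) [+--] → (-0.557714, -0.9381, -0.6755)–(-1.94799, -0.9381, -0.120036)  len=1.4971
  (v18,v0,v19) [-+-] → (1.91824, -0.9381, 0)–(0.748373, -0.9381, 0.675428)  len=1.3508
  (v19,v0,v1) [-++] → (0.748373, -0.9381, 0.675428)–(0.748248, -0.9381, 0.6755)  len=0.0001
  (v19,v1,v20) [-+-] → (0.748248, -0.9381, 0.6755)–(0.748248, -0.9381, -0.675356)  len=1.3509
  (v20,v1,v2) [-++] → (0.748248, -0.9381, -0.675356)–(0.748248, -0.9381, -0.6755)  len=0.0001
  (v20,v2,v18) [-+-] → (0.748248, -0.9381, -0.6755)–(1.3406, -0.9381, -0.333503)  len=0.6840
  (v18,v2,v0) [-++] → (1.3406, -0.9381, -0.333503)–(1.91824, -0.9381, 0)  len=0.6670

Chained into 2 loop(s):
  loop 1: 8 segments, perimeter = 4.7902
  loop 2: 6 segments, perimeter = 4.0530
Total perimeter = 8.843


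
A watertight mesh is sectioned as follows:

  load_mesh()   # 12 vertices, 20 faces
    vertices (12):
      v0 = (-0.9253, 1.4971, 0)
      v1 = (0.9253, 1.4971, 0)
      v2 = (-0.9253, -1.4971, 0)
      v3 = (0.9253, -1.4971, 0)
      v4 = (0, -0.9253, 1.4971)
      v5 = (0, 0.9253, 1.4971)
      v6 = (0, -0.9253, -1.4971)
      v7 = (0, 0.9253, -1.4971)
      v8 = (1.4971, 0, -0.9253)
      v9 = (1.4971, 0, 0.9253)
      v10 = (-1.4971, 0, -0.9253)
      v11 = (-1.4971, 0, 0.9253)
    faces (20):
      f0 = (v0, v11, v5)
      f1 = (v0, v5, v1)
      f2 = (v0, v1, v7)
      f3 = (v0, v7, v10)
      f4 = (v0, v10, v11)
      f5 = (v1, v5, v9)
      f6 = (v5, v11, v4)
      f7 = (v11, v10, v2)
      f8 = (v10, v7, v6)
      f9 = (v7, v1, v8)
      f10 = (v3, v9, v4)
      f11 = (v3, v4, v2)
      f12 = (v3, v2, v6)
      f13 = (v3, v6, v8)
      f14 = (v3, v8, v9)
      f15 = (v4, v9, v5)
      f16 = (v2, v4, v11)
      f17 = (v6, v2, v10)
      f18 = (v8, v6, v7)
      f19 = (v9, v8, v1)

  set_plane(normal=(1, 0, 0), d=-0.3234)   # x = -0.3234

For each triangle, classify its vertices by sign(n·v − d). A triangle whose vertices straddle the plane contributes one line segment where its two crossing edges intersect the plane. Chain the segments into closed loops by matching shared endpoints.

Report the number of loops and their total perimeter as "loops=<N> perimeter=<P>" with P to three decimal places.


Straddling triangles (10 of 20):
  (v0,v11,v5) [--+] → (-0.3234, 0.725419, 1.37358)–(-0.3234, 1.12515, 0.973851)  len=0.5653
  (v0,v5,v1) [-++] → (-0.3234, 1.12515, 0.973851)–(-0.3234, 1.4971, 0)  len=1.0425
  (v0,v1,v7) [-++] → (-0.3234, 1.4971, 0)–(-0.3234, 1.12515, -0.973851)  len=1.0425
  (v0,v7,v10) [-+-] → (-0.3234, 1.12515, -0.973851)–(-0.3234, 0.725419, -1.37358)  len=0.5653
  (v5,v11,v4) [+-+] → (-0.3234, 0.725419, 1.37358)–(-0.3234, -0.725419, 1.37358)  len=1.4508
  (v10,v7,v6) [-++] → (-0.3234, 0.725419, -1.37358)–(-0.3234, -0.725419, -1.37358)  len=1.4508
  (v3,v4,v2) [++-] → (-0.3234, -1.12515, 0.973851)–(-0.3234, -1.4971, 0)  len=1.0425
  (v3,v2,v6) [+-+] → (-0.3234, -1.4971, 0)–(-0.3234, -1.12515, -0.973851)  len=1.0425
  (v2,v4,v11) [-+-] → (-0.3234, -1.12515, 0.973851)–(-0.3234, -0.725419, 1.37358)  len=0.5653
  (v6,v2,v10) [+--] → (-0.3234, -1.12515, -0.973851)–(-0.3234, -0.725419, -1.37358)  len=0.5653

Chained into 1 loop(s):
  loop 1: 10 segments, perimeter = 9.3328
Total perimeter = 9.333

loops=1 perimeter=9.333


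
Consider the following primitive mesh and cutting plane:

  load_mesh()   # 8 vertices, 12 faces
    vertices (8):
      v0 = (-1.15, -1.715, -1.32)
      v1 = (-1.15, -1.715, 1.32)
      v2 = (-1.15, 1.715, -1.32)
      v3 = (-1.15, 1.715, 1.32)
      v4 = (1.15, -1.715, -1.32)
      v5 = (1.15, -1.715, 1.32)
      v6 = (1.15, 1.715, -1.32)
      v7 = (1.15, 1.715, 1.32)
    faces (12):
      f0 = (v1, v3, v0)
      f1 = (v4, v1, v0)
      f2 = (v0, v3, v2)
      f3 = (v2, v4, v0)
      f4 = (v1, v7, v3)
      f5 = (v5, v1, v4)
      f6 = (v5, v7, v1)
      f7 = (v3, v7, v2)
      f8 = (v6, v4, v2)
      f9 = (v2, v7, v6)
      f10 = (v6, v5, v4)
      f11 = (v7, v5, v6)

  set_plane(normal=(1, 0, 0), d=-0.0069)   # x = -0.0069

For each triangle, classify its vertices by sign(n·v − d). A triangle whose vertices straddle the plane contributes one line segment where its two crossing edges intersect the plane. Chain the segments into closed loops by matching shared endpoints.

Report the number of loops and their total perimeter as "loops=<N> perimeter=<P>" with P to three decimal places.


loops=1 perimeter=12.140

Straddling triangles (8 of 12):
  (v4,v1,v0) [+--] → (-0.0069, -1.715, 0.00792)–(-0.0069, -1.715, -1.32)  len=1.3279
  (v2,v4,v0) [-+-] → (-0.0069, 0.01029, -1.32)–(-0.0069, -1.715, -1.32)  len=1.7253
  (v1,v7,v3) [-+-] → (-0.0069, -0.01029, 1.32)–(-0.0069, 1.715, 1.32)  len=1.7253
  (v5,v1,v4) [+-+] → (-0.0069, -1.715, 1.32)–(-0.0069, -1.715, 0.00792)  len=1.3121
  (v5,v7,v1) [++-] → (-0.0069, -0.01029, 1.32)–(-0.0069, -1.715, 1.32)  len=1.7047
  (v3,v7,v2) [-+-] → (-0.0069, 1.715, 1.32)–(-0.0069, 1.715, -0.00792)  len=1.3279
  (v6,v4,v2) [++-] → (-0.0069, 0.01029, -1.32)–(-0.0069, 1.715, -1.32)  len=1.7047
  (v2,v7,v6) [-++] → (-0.0069, 1.715, -0.00792)–(-0.0069, 1.715, -1.32)  len=1.3121

Chained into 1 loop(s):
  loop 1: 8 segments, perimeter = 12.1400
Total perimeter = 12.140


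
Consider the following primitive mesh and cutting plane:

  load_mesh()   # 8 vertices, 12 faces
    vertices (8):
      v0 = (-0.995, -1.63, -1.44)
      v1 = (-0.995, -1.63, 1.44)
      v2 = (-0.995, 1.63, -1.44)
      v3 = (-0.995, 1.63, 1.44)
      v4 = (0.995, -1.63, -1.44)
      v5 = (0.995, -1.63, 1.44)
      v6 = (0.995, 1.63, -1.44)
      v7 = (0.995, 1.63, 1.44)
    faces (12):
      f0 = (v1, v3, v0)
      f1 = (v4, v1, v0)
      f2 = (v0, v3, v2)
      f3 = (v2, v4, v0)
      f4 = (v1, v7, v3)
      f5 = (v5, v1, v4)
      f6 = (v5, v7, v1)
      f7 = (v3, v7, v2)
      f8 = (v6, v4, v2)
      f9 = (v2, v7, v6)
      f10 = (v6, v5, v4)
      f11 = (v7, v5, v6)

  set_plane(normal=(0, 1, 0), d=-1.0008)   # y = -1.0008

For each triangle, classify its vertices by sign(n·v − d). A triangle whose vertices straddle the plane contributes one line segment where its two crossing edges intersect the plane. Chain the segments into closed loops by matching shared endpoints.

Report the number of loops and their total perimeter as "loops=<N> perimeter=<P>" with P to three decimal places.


loops=1 perimeter=9.740

Straddling triangles (8 of 12):
  (v1,v3,v0) [-+-] → (-0.995, -1.0008, 1.44)–(-0.995, -1.0008, -0.884142)  len=2.3241
  (v0,v3,v2) [-++] → (-0.995, -1.0008, -0.884142)–(-0.995, -1.0008, -1.44)  len=0.5559
  (v2,v4,v0) [+--] → (0.610918, -1.0008, -1.44)–(-0.995, -1.0008, -1.44)  len=1.6059
  (v1,v7,v3) [-++] → (-0.610918, -1.0008, 1.44)–(-0.995, -1.0008, 1.44)  len=0.3841
  (v5,v7,v1) [-+-] → (0.995, -1.0008, 1.44)–(-0.610918, -1.0008, 1.44)  len=1.6059
  (v6,v4,v2) [+-+] → (0.995, -1.0008, -1.44)–(0.610918, -1.0008, -1.44)  len=0.3841
  (v6,v5,v4) [+--] → (0.995, -1.0008, 0.884142)–(0.995, -1.0008, -1.44)  len=2.3241
  (v7,v5,v6) [+-+] → (0.995, -1.0008, 1.44)–(0.995, -1.0008, 0.884142)  len=0.5559

Chained into 1 loop(s):
  loop 1: 8 segments, perimeter = 9.7400
Total perimeter = 9.740


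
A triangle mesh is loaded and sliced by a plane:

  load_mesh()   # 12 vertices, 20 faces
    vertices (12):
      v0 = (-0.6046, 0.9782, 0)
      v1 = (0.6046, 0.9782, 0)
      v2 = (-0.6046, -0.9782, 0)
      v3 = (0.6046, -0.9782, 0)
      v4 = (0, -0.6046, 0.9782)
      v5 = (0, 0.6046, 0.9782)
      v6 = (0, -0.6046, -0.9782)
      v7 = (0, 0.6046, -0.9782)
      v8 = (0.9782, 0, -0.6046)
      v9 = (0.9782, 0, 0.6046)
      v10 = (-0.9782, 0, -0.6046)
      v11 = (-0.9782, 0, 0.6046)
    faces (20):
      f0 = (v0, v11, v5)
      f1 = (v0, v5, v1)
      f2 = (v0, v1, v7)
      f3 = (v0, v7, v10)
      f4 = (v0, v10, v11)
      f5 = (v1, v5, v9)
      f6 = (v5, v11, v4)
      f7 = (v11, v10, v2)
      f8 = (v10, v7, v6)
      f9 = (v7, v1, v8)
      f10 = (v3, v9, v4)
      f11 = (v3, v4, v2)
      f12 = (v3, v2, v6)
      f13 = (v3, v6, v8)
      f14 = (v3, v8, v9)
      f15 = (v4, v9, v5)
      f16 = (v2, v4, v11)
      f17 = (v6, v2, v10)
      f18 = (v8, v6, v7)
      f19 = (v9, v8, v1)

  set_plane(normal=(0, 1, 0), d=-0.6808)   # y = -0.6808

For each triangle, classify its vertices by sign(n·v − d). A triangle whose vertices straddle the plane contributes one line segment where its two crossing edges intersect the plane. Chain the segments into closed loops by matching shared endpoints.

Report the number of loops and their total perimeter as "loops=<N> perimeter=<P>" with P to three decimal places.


Straddling triangles (8 of 20):
  (v11,v10,v2) [++-] → (-0.718185, -0.6808, -0.183815)–(-0.718185, -0.6808, 0.183815)  len=0.3676
  (v3,v9,v4) [-++] → (0.718185, -0.6808, 0.183815)–(0.123315, -0.6808, 0.778685)  len=0.8413
  (v3,v4,v2) [-+-] → (0.123315, -0.6808, 0.778685)–(-0.123315, -0.6808, 0.778685)  len=0.2466
  (v3,v2,v6) [--+] → (-0.123315, -0.6808, -0.778685)–(0.123315, -0.6808, -0.778685)  len=0.2466
  (v3,v6,v8) [-++] → (0.123315, -0.6808, -0.778685)–(0.718185, -0.6808, -0.183815)  len=0.8413
  (v3,v8,v9) [-++] → (0.718185, -0.6808, -0.183815)–(0.718185, -0.6808, 0.183815)  len=0.3676
  (v2,v4,v11) [-++] → (-0.123315, -0.6808, 0.778685)–(-0.718185, -0.6808, 0.183815)  len=0.8413
  (v6,v2,v10) [+-+] → (-0.123315, -0.6808, -0.778685)–(-0.718185, -0.6808, -0.183815)  len=0.8413

Chained into 1 loop(s):
  loop 1: 8 segments, perimeter = 4.5936
Total perimeter = 4.594

loops=1 perimeter=4.594


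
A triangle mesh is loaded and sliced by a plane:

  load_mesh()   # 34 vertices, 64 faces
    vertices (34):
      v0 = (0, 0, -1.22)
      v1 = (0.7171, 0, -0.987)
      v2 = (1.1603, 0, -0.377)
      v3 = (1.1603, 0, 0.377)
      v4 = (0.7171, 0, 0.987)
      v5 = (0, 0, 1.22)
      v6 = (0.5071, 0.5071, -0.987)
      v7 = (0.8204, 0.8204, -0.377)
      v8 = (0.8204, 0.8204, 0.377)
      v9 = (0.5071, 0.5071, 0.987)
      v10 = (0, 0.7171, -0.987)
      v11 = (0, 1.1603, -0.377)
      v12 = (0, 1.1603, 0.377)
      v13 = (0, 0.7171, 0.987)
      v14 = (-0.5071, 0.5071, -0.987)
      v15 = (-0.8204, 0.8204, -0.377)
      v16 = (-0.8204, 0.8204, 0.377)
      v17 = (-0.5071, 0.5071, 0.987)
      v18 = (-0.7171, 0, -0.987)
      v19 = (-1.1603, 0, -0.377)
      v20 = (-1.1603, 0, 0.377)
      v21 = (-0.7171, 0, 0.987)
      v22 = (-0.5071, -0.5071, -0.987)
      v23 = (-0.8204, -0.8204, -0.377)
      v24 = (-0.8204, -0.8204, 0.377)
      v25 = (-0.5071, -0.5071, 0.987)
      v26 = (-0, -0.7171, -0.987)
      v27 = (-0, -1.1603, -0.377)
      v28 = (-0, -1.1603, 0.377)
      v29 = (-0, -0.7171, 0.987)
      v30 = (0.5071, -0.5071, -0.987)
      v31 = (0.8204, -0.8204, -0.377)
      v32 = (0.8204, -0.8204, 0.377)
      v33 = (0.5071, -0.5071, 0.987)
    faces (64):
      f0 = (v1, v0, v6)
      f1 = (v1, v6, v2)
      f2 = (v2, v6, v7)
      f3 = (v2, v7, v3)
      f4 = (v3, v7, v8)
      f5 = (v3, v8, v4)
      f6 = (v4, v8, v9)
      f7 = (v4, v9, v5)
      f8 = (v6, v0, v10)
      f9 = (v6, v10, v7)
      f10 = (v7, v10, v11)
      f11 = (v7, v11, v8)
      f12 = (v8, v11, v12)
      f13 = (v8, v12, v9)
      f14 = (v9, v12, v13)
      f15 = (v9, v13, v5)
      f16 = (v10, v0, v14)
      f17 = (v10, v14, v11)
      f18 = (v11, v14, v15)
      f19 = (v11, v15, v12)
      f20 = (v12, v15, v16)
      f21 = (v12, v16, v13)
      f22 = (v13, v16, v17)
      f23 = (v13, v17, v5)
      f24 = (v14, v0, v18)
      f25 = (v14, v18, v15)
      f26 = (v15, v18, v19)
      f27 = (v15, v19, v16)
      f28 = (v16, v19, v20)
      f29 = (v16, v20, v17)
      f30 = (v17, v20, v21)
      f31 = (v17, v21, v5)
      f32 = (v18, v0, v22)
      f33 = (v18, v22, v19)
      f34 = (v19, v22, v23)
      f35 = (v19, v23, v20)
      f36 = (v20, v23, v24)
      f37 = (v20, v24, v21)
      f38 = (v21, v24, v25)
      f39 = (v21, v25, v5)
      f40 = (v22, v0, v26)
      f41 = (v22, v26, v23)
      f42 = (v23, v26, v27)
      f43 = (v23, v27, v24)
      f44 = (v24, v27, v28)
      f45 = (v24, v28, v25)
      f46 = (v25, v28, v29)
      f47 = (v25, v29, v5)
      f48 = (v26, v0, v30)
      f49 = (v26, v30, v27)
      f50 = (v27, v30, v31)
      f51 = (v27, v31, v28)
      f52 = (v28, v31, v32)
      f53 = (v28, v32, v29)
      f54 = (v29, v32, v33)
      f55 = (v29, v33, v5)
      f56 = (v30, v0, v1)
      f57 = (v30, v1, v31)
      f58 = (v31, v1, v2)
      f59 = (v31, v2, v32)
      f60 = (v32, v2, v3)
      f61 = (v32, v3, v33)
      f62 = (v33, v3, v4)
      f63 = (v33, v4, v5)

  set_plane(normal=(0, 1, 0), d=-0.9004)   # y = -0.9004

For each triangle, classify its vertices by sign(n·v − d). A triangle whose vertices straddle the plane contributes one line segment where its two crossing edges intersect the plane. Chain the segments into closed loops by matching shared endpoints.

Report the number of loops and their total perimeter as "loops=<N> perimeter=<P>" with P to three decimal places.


loops=1 perimeter=4.397

Straddling triangles (10 of 64):
  (v23,v26,v27) [++-] → (0, -0.9004, -0.734714)–(-0.627308, -0.9004, -0.377)  len=0.7221
  (v23,v27,v24) [+-+] → (-0.627308, -0.9004, -0.377)–(-0.627308, -0.9004, 0.199536)  len=0.5765
  (v24,v27,v28) [+--] → (-0.627308, -0.9004, 0.199536)–(-0.627308, -0.9004, 0.377)  len=0.1775
  (v24,v28,v25) [+-+] → (-0.627308, -0.9004, 0.377)–(-0.201769, -0.9004, 0.619711)  len=0.4899
  (v25,v28,v29) [+-+] → (-0.201769, -0.9004, 0.619711)–(0, -0.9004, 0.734714)  len=0.2322
  (v26,v30,v27) [++-] → (0.201769, -0.9004, -0.619711)–(0, -0.9004, -0.734714)  len=0.2322
  (v27,v30,v31) [-++] → (0.201769, -0.9004, -0.619711)–(0.627308, -0.9004, -0.377)  len=0.4899
  (v27,v31,v28) [-+-] → (0.627308, -0.9004, -0.377)–(0.627308, -0.9004, -0.199536)  len=0.1775
  (v28,v31,v32) [-++] → (0.627308, -0.9004, -0.199536)–(0.627308, -0.9004, 0.377)  len=0.5765
  (v28,v32,v29) [-++] → (0.627308, -0.9004, 0.377)–(0, -0.9004, 0.734714)  len=0.7221

Chained into 1 loop(s):
  loop 1: 10 segments, perimeter = 4.3965
Total perimeter = 4.397


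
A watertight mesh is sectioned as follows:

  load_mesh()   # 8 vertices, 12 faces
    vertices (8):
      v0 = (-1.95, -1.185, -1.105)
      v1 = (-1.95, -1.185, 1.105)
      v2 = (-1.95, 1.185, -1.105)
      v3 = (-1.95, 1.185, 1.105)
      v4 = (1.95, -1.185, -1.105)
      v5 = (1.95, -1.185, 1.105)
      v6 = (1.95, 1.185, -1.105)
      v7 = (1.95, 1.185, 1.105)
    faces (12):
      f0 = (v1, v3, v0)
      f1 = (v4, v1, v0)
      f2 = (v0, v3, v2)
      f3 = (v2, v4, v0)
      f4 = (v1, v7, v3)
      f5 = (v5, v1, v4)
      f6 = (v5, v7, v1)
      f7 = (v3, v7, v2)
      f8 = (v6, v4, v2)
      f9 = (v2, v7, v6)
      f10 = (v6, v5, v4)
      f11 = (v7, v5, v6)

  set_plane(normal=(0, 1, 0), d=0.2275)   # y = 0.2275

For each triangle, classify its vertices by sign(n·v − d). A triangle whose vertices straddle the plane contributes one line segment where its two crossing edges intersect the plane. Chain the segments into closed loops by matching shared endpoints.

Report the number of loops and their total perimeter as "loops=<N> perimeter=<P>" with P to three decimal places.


loops=1 perimeter=12.220

Straddling triangles (8 of 12):
  (v1,v3,v0) [-+-] → (-1.95, 0.2275, 1.105)–(-1.95, 0.2275, 0.212141)  len=0.8929
  (v0,v3,v2) [-++] → (-1.95, 0.2275, 0.212141)–(-1.95, 0.2275, -1.105)  len=1.3171
  (v2,v4,v0) [+--] → (-0.374367, 0.2275, -1.105)–(-1.95, 0.2275, -1.105)  len=1.5756
  (v1,v7,v3) [-++] → (0.374367, 0.2275, 1.105)–(-1.95, 0.2275, 1.105)  len=2.3244
  (v5,v7,v1) [-+-] → (1.95, 0.2275, 1.105)–(0.374367, 0.2275, 1.105)  len=1.5756
  (v6,v4,v2) [+-+] → (1.95, 0.2275, -1.105)–(-0.374367, 0.2275, -1.105)  len=2.3244
  (v6,v5,v4) [+--] → (1.95, 0.2275, -0.212141)–(1.95, 0.2275, -1.105)  len=0.8929
  (v7,v5,v6) [+-+] → (1.95, 0.2275, 1.105)–(1.95, 0.2275, -0.212141)  len=1.3171

Chained into 1 loop(s):
  loop 1: 8 segments, perimeter = 12.2200
Total perimeter = 12.220


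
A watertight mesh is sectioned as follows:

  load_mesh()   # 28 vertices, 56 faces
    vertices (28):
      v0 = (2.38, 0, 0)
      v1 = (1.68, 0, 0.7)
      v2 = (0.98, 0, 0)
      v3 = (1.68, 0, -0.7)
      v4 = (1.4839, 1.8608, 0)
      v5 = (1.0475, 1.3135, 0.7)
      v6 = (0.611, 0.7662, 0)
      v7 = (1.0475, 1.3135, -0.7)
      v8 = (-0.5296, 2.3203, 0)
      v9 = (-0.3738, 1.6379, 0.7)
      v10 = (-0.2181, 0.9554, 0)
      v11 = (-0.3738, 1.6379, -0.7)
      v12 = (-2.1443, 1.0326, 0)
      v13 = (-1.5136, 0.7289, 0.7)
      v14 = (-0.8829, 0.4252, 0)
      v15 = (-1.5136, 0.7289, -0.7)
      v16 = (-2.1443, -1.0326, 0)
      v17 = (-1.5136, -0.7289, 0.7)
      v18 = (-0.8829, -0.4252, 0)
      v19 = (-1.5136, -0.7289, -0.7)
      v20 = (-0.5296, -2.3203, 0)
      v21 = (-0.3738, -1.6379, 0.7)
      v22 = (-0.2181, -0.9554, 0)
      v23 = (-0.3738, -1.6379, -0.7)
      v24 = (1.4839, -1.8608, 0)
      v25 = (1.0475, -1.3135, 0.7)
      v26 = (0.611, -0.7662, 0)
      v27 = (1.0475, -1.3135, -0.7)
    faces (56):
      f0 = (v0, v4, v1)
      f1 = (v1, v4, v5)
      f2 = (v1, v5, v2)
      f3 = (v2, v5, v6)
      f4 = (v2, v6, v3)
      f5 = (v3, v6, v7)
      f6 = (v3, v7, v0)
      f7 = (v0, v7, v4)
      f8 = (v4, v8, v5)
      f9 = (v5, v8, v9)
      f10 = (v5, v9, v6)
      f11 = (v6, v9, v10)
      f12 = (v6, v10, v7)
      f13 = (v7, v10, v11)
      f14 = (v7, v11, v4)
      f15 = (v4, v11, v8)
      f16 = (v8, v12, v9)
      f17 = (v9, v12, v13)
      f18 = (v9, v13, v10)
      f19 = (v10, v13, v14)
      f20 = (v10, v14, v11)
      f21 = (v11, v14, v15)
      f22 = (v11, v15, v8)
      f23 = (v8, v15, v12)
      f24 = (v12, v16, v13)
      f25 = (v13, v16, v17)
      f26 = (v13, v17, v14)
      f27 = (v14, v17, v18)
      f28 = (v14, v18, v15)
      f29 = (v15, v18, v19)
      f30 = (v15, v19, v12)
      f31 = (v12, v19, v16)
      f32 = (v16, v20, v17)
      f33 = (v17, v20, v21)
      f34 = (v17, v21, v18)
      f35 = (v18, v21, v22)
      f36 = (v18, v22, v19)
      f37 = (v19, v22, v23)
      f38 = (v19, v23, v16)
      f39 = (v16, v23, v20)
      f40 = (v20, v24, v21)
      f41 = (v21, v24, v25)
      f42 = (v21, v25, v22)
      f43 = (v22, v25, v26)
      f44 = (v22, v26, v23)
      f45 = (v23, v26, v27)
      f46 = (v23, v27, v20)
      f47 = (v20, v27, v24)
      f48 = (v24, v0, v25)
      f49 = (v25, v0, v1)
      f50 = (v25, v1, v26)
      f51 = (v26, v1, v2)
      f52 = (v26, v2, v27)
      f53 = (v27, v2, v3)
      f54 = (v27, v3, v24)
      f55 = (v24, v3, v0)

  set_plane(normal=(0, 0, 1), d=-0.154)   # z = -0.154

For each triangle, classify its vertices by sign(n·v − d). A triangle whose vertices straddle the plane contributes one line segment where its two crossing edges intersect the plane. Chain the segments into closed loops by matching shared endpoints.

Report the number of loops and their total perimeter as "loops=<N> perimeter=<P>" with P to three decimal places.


loops=2 perimeter=20.410

Straddling triangles (28 of 56):
  (v2,v6,v3) [++-] → (0.84618, 0.597636, -0.154)–(1.134, 0, -0.154)  len=0.6633
  (v3,v6,v7) [-+-] → (0.84618, 0.597636, -0.154)–(0.70703, 0.886606, -0.154)  len=0.3207
  (v3,v7,v0) [--+] → (2.08685, 0.28897, -0.154)–(2.226, 0, -0.154)  len=0.3207
  (v0,v7,v4) [+-+] → (2.08685, 0.28897, -0.154)–(1.38789, 1.74039, -0.154)  len=1.6110
  (v6,v10,v7) [++-] → (0.060332, 1.03418, -0.154)–(0.70703, 0.886606, -0.154)  len=0.6633
  (v7,v10,v11) [-+-] → (0.060332, 1.03418, -0.154)–(-0.252354, 1.10555, -0.154)  len=0.3207
  (v7,v11,v4) [--+] → (1.07521, 1.81176, -0.154)–(1.38789, 1.74039, -0.154)  len=0.3207
  (v4,v11,v8) [+-+] → (1.07521, 1.81176, -0.154)–(-0.495324, 2.17017, -0.154)  len=1.6109
  (v10,v14,v11) [++-] → (-0.770898, 0.691994, -0.154)–(-0.252354, 1.10555, -0.154)  len=0.6633
  (v11,v14,v15) [-+-] → (-0.770898, 0.691994, -0.154)–(-1.02165, 0.492014, -0.154)  len=0.3207
  (v11,v15,v8) [--+] → (-0.74608, 1.97019, -0.154)–(-0.495324, 2.17017, -0.154)  len=0.3207
  (v8,v15,v12) [+-+] → (-0.74608, 1.97019, -0.154)–(-2.00555, 0.965786, -0.154)  len=1.6109
  (v14,v18,v15) [++-] → (-1.02165, -0.171298, -0.154)–(-1.02165, 0.492014, -0.154)  len=0.6633
  (v15,v18,v19) [-+-] → (-1.02165, -0.171298, -0.154)–(-1.02165, -0.492014, -0.154)  len=0.3207
  (v15,v19,v12) [--+] → (-2.00555, 0.64507, -0.154)–(-2.00555, 0.965786, -0.154)  len=0.3207
  (v12,v19,v16) [+-+] → (-2.00555, 0.64507, -0.154)–(-2.00555, -0.965786, -0.154)  len=1.6109
  (v18,v22,v19) [++-] → (-0.50311, -0.90557, -0.154)–(-1.02165, -0.492014, -0.154)  len=0.6633
  (v19,v22,v23) [-+-] → (-0.50311, -0.90557, -0.154)–(-0.252354, -1.10555, -0.154)  len=0.3207
  (v19,v23,v16) [--+] → (-1.75479, -1.16577, -0.154)–(-2.00555, -0.965786, -0.154)  len=0.3207
  (v16,v23,v20) [+-+] → (-1.75479, -1.16577, -0.154)–(-0.495324, -2.17017, -0.154)  len=1.6109
  (v22,v26,v23) [++-] → (0.394344, -0.957974, -0.154)–(-0.252354, -1.10555, -0.154)  len=0.6633
  (v23,v26,v27) [-+-] → (0.394344, -0.957974, -0.154)–(0.70703, -0.886606, -0.154)  len=0.3207
  (v23,v27,v20) [--+] → (-0.182638, -2.0988, -0.154)–(-0.495324, -2.17017, -0.154)  len=0.3207
  (v20,v27,v24) [+-+] → (-0.182638, -2.0988, -0.154)–(1.38789, -1.74039, -0.154)  len=1.6109
  (v26,v2,v27) [++-] → (0.99485, -0.28897, -0.154)–(0.70703, -0.886606, -0.154)  len=0.6633
  (v27,v2,v3) [-+-] → (0.99485, -0.28897, -0.154)–(1.134, 0, -0.154)  len=0.3207
  (v27,v3,v24) [--+] → (1.52704, -1.45142, -0.154)–(1.38789, -1.74039, -0.154)  len=0.3207
  (v24,v3,v0) [+-+] → (1.52704, -1.45142, -0.154)–(2.226, 0, -0.154)  len=1.6110

Chained into 2 loop(s):
  loop 1: 14 segments, perimeter = 6.8882
  loop 2: 14 segments, perimeter = 13.5215
Total perimeter = 20.410
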